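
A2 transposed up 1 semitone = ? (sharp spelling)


Step by step:
A2: chromatic position 9 in octave 2 → absolute = 2×12 + 9 = 33
Transpose up 1: 33 + 1 = 34
34 = 2×12 + 10 → A# in octave 2
Result = A#2


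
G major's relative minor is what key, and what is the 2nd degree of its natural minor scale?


Solution.
The relative minor shares the major's key signature and starts on its 6th degree
6th degree = a major 6th above the tonic; a major 6th above G is E
→ relative minor of G major is E minor
E natural minor scale: E F# G A B C D
= E minor; 2nd degree = F#


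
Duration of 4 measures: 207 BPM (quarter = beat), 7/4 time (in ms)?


Reasoning:
Quarter-note beat duration = 60000 / 207 ms
Beats per measure (7/4) = 7
One measure = 7 × 60000 / 207 = 420000 / 207 ms
4 measures = 4 × 420000 / 207 = 1680000 / 207
= 8115.9 ms


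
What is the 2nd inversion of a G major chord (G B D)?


Root position: G B D
2nd inversion: move root and 3rd up an octave
Bass note: D
Notes (bottom to top) = D G B


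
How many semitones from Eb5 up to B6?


Absolute semitone position = octave×12 + chromatic position
Eb5: 5×12 + 3 = 63
B6: 6×12 + 11 = 83
Difference = 83 - 63 = 20
= 20 semitones


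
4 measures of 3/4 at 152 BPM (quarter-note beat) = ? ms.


Reasoning:
Quarter-note beat duration = 60000 / 152 ms
Beats per measure (3/4) = 3
One measure = 3 × 60000 / 152 = 180000 / 152 ms
4 measures = 4 × 180000 / 152 = 720000 / 152
= 4736.8 ms


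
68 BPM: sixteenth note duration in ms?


Solution.
One quarter-note beat = 60000 / BPM = 60000 / 68 ms
Sixteenth note = 1/4 × quarter note
Duration = 1/4 × 60000 / 68 = 15000 / 68
= 220.6 ms


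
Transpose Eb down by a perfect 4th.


Solution.
perfect 4th: 4 letter names, 5 semitones
Letter: E - 3 → B
Pitch: Eb - 5 semitones, spelled as a B → Bb
= Bb


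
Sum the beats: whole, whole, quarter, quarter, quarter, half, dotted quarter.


Beat values:
  whole = 4 beats
  whole = 4 beats
  quarter = 1 beat
  quarter = 1 beat
  quarter = 1 beat
  half = 2 beats
  dotted quarter = 1.5 beats
Sum = 4 + 4 + 1 + 1 + 1 + 2 + 1.5
= 14.5 beats


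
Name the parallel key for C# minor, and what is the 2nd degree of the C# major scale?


Working:
Parallel keys share the same tonic but differ in mode
C# minor → parallel is C# major
C# major scale: C# D# E# F# G# A# B#
= C# major; 2nd degree = D#


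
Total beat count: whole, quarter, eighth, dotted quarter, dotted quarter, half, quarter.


Solution.
Beat values:
  whole = 4 beats
  quarter = 1 beat
  eighth = 0.5 beats
  dotted quarter = 1.5 beats
  dotted quarter = 1.5 beats
  half = 2 beats
  quarter = 1 beat
Sum = 4 + 1 + 0.5 + 1.5 + 1.5 + 2 + 1
= 11.5 beats


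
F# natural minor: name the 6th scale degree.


Solution.
Natural minor scale pattern: W-H-W-W-H-W-W (2-1-2-2-1-2-2 semitones)
Starting from F#:
  F# + 2 semitones → G#
  G# + 1 semitone → A
  A + 2 semitones → B
  B + 2 semitones → C#
  C# + 1 semitone → D
  D + 2 semitones → E
  E + 2 semitones → F#
Scale: F# G# A B C# D E
Degree 6 = D


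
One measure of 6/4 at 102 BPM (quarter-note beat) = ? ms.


Solution.
Quarter-note beat duration = 60000 / 102 ms
Beats per measure (6/4) = 6
One measure = 6 × 60000 / 102 = 360000 / 102 ms
= 3529.4 ms


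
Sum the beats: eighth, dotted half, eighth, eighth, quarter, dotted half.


Reasoning:
Beat values:
  eighth = 0.5 beats
  dotted half = 3 beats
  eighth = 0.5 beats
  eighth = 0.5 beats
  quarter = 1 beat
  dotted half = 3 beats
Sum = 0.5 + 3 + 0.5 + 0.5 + 1 + 3
= 8.5 beats


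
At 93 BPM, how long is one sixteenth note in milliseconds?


Reasoning:
One quarter-note beat = 60000 / BPM = 60000 / 93 ms
Sixteenth note = 1/4 × quarter note
Duration = 1/4 × 60000 / 93 = 15000 / 93
= 161.3 ms


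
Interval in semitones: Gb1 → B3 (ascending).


Step by step:
Absolute semitone position = octave×12 + chromatic position
Gb1: 1×12 + 6 = 18
B3: 3×12 + 11 = 47
Difference = 47 - 18 = 29
= 29 semitones


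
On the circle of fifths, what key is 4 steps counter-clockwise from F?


Each counter-clockwise step moves down a perfect 5th (= up a perfect 4th)
From F: F → Bb → Eb → Ab → Db
= Db


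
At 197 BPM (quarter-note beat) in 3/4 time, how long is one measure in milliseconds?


Quarter-note beat duration = 60000 / 197 ms
Beats per measure (3/4) = 3
One measure = 3 × 60000 / 197 = 180000 / 197 ms
= 913.7 ms


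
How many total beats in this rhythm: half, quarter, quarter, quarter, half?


Solution.
Beat values:
  half = 2 beats
  quarter = 1 beat
  quarter = 1 beat
  quarter = 1 beat
  half = 2 beats
Sum = 2 + 1 + 1 + 1 + 2
= 7 beats


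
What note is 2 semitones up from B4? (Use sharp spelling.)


Step by step:
B4: chromatic position 11 in octave 4 → absolute = 4×12 + 11 = 59
Transpose up 2: 59 + 2 = 61
61 = 5×12 + 1 → C# in octave 5
Result = C#5


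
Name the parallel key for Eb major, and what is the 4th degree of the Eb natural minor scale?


Let's work it out.
Parallel keys share the same tonic but differ in mode
Eb major → parallel is Eb minor
Eb natural minor scale: Eb F Gb Ab Bb Cb Db
= Eb minor; 4th degree = Ab


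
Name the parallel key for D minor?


Parallel keys share the same tonic but differ in mode
D minor → parallel is D major
= D major


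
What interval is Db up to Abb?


Solution.
Letter names: D → A spans 5 letter names → a 5th
Semitones: Db → Abb = 6 half-steps
A 5th of 6 semitones is a diminished 5th
= diminished 5th


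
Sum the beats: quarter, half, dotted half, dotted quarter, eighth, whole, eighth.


Solution.
Beat values:
  quarter = 1 beat
  half = 2 beats
  dotted half = 3 beats
  dotted quarter = 1.5 beats
  eighth = 0.5 beats
  whole = 4 beats
  eighth = 0.5 beats
Sum = 1 + 2 + 3 + 1.5 + 0.5 + 4 + 0.5
= 12.5 beats


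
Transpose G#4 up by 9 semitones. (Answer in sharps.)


Solution.
G#4: chromatic position 8 in octave 4 → absolute = 4×12 + 8 = 56
Transpose up 9: 56 + 9 = 65
65 = 5×12 + 5 → F in octave 5
Result = F5


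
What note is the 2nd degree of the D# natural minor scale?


Solution.
Natural minor scale pattern: W-H-W-W-H-W-W (2-1-2-2-1-2-2 semitones)
Starting from D#:
  D# + 2 semitones → E#
  E# + 1 semitone → F#
  F# + 2 semitones → G#
  G# + 2 semitones → A#
  A# + 1 semitone → B
  B + 2 semitones → C#
  C# + 2 semitones → D#
Scale: D# E# F# G# A# B C#
Degree 2 = E#


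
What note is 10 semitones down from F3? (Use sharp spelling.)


Solution.
F3: chromatic position 5 in octave 3 → absolute = 3×12 + 5 = 41
Transpose down 10: 41 - 10 = 31
31 = 2×12 + 7 → G in octave 2
Result = G2


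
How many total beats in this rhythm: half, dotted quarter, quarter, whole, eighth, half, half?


Working:
Beat values:
  half = 2 beats
  dotted quarter = 1.5 beats
  quarter = 1 beat
  whole = 4 beats
  eighth = 0.5 beats
  half = 2 beats
  half = 2 beats
Sum = 2 + 1.5 + 1 + 4 + 0.5 + 2 + 2
= 13 beats


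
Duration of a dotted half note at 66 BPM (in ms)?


Working:
One quarter-note beat = 60000 / BPM = 60000 / 66 ms
Dotted half note = 3 × quarter note
Duration = 3 × 60000 / 66 = 180000 / 66
= 2727.3 ms


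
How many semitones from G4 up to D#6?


Absolute semitone position = octave×12 + chromatic position
G4: 4×12 + 7 = 55
D#6: 6×12 + 3 = 75
Difference = 75 - 55 = 20
= 20 semitones


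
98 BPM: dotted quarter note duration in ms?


Reasoning:
One quarter-note beat = 60000 / BPM = 60000 / 98 ms
Dotted quarter note = 3/2 × quarter note
Duration = 3/2 × 60000 / 98 = 90000 / 98
= 918.4 ms


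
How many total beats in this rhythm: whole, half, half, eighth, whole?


Working:
Beat values:
  whole = 4 beats
  half = 2 beats
  half = 2 beats
  eighth = 0.5 beats
  whole = 4 beats
Sum = 4 + 2 + 2 + 0.5 + 4
= 12.5 beats


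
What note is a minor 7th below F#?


Solution.
A 7th spans 7 letter names, so from F we land on G
A minor 7th = 10 semitones below F#
Spell G at that pitch: G#
= G#


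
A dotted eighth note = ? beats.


Step by step:
Base eighth note = 1/2 beats
Dot 1 adds half the previous value: +1/4
One dotted eighth = 1/2 + 1/4 = 3/4
= 3/4 beats


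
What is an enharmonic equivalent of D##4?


Reasoning:
Enharmonic notes sound the same pitch but are spelled with different letter names
D## and E name the same pitch class
= E4


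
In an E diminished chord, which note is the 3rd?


Reasoning:
Diminished triad = root + minor 3rd (3 semitones) + diminished 5th (6 semitones)
A triad on E stacks thirds, so the chord tones use letter names E-G-B
Root: E
Minor 3rd above E: G
Diminished 5th above E: Bb
The 3rd = G


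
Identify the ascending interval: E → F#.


Solution.
Letter names: E → F spans 2 letter names → a 2nd
Semitones: E → F# = 2 half-steps
A 2nd of 2 semitones is a major 2nd
= major 2nd


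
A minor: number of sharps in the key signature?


Solution.
Sharp minor keys follow the circle of fifths: A(0), E(1), B(2), F#(3), C#(4), G#(5), D#(6), A#(7)
A minor has 0 sharps
= 0 sharps


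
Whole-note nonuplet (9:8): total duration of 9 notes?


Working:
Nonuplet: 9 notes occupy the space of 8 whole notes
Space = 8 × 4 = 32 beats
Each nonuplet note = 32 / 9 = 32/9 beats
9 notes = 9 × 32/9 = 32
= 32 beats


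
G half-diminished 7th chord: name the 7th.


Half-diminished 7th chord = root + minor 3rd + diminished 5th + minor 7th
Seventh chords stack in thirds, so the letter names are G-B-D-F
Root: G
Minor 3rd above G: Bb
Diminished 5th above G: Db
Minor 7th above G: F
The 7th = F


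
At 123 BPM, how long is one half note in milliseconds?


One quarter-note beat = 60000 / BPM = 60000 / 123 ms
Half note = 2 × quarter note
Duration = 2 × 60000 / 123 = 120000 / 123
= 975.6 ms


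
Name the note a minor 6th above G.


Reasoning:
A 6th spans 6 letter names, so from G we land on E
A minor 6th = 8 semitones above G
Spell E at that pitch: Eb
= Eb


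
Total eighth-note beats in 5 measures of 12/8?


Let's work it out.
Time signature 12/8: the bottom number 8 means the eighth note gets one count
The top number 12 means 12 eighth-note beats per measure
Total = 12 × 5 measures
= 60 eighth-note beats


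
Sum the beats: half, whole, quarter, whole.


Working:
Beat values:
  half = 2 beats
  whole = 4 beats
  quarter = 1 beat
  whole = 4 beats
Sum = 2 + 4 + 1 + 4
= 11 beats


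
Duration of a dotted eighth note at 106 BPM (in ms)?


Let's work it out.
One quarter-note beat = 60000 / BPM = 60000 / 106 ms
Dotted eighth note = 3/4 × quarter note
Duration = 3/4 × 60000 / 106 = 45000 / 106
= 424.5 ms


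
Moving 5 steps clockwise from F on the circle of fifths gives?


Reasoning:
Each clockwise step on the circle of fifths moves up a perfect 5th
From F: F → C → G → D → A → E
= E


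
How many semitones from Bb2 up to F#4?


Step by step:
Absolute semitone position = octave×12 + chromatic position
Bb2: 2×12 + 10 = 34
F#4: 4×12 + 6 = 54
Difference = 54 - 34 = 20
= 20 semitones


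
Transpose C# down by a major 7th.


major 7th: 7 letter names, 11 semitones
Letter: C - 6 → D
Pitch: C# - 11 semitones, spelled as a D → D
= D


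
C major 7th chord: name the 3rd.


Reasoning:
Major 7th chord = root + major 3rd + perfect 5th + major 7th
Seventh chords stack in thirds, so the letter names are C-E-G-B
Root: C
Major 3rd above C: E
Perfect 5th above C: G
Major 7th above C: B
The 3rd = E


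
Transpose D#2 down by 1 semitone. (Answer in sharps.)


Reasoning:
D#2: chromatic position 3 in octave 2 → absolute = 2×12 + 3 = 27
Transpose down 1: 27 - 1 = 26
26 = 2×12 + 2 → D in octave 2
Result = D2


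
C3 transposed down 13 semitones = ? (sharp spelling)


Reasoning:
C3: chromatic position 0 in octave 3 → absolute = 3×12 + 0 = 36
Transpose down 13: 36 - 13 = 23
23 = 1×12 + 11 → B in octave 1
Result = B1


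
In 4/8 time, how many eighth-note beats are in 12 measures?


Time signature 4/8: the bottom number 8 means the eighth note gets one count
The top number 4 means 4 eighth-note beats per measure
Total = 4 × 12 measures
= 48 eighth-note beats


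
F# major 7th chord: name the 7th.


Reasoning:
Major 7th chord = root + major 3rd + perfect 5th + major 7th
Seventh chords stack in thirds, so the letter names are F-A-C-E
Root: F#
Major 3rd above F#: A#
Perfect 5th above F#: C#
Major 7th above F#: E#
The 7th = E#


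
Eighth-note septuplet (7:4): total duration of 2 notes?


Working:
Septuplet: 7 notes occupy the space of 4 eighth notes
Space = 4 × 1/2 = 2 beats
Each septuplet note = 2 / 7 = 2/7 beats
2 notes = 2 × 2/7 = 4/7
= 4/7 beats


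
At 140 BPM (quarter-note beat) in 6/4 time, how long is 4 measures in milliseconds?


Let's work it out.
Quarter-note beat duration = 60000 / 140 ms
Beats per measure (6/4) = 6
One measure = 6 × 60000 / 140 = 360000 / 140 ms
4 measures = 4 × 360000 / 140 = 1440000 / 140
= 10285.7 ms


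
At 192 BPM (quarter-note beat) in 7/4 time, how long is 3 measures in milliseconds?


Quarter-note beat duration = 60000 / 192 ms
Beats per measure (7/4) = 7
One measure = 7 × 60000 / 192 = 420000 / 192 ms
3 measures = 3 × 420000 / 192 = 1260000 / 192
= 6562.5 ms


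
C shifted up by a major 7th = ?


Let's work it out.
major 7th: 7 letter names, 11 semitones
Letter: C + 6 → B
Pitch: C + 11 semitones, spelled as a B → B
= B


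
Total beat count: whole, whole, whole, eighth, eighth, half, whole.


Solution.
Beat values:
  whole = 4 beats
  whole = 4 beats
  whole = 4 beats
  eighth = 0.5 beats
  eighth = 0.5 beats
  half = 2 beats
  whole = 4 beats
Sum = 4 + 4 + 4 + 0.5 + 0.5 + 2 + 4
= 19 beats


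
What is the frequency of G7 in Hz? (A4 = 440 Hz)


Step by step:
f = 440 × 2^(n/12) where n = semitones from A4
G7: 34 semitones from A4
f = 440 × 2^(34/12)
f = 3135.96 Hz


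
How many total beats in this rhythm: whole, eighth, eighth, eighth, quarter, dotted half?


Beat values:
  whole = 4 beats
  eighth = 0.5 beats
  eighth = 0.5 beats
  eighth = 0.5 beats
  quarter = 1 beat
  dotted half = 3 beats
Sum = 4 + 0.5 + 0.5 + 0.5 + 1 + 3
= 9.5 beats


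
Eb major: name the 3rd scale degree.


Solution.
Major scale pattern: W-W-H-W-W-W-H (2-2-1-2-2-2-1 semitones)
Starting from Eb:
  Eb + 2 semitones → F
  F + 2 semitones → G
  G + 1 semitone → Ab
  Ab + 2 semitones → Bb
  Bb + 2 semitones → C
  C + 2 semitones → D
  D + 1 semitone → Eb
Scale: Eb F G Ab Bb C D
Degree 3 = G


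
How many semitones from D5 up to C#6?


Let's work it out.
Absolute semitone position = octave×12 + chromatic position
D5: 5×12 + 2 = 62
C#6: 6×12 + 1 = 73
Difference = 73 - 62 = 11
= 11 semitones


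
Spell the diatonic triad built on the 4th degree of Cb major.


Reasoning:
Cb major scale: Cb Db Eb Fb Gb Ab Bb
Diatonic triad on degree 4 stacks scale notes 4, 6, 1: Fb Ab Cb
Fb→Ab = 4 semitones; Fb→Cb = 7 semitones → major triad
= Fb Ab Cb (major)


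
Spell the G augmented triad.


Reasoning:
Augmented triad = root + major 3rd (4 semitones) + augmented 5th (8 semitones)
A triad on G stacks thirds, so the chord tones use letter names G-B-D
Root: G
Major 3rd above G: B
Augmented 5th above G: D#
Chord = G B D#


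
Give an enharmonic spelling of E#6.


Working:
Enharmonic notes sound the same pitch but are spelled with different letter names
E# and F name the same pitch class
= F6


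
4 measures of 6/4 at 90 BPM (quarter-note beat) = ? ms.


Working:
Quarter-note beat duration = 60000 / 90 ms
Beats per measure (6/4) = 6
One measure = 6 × 60000 / 90 = 360000 / 90 ms
4 measures = 4 × 360000 / 90 = 1440000 / 90
= 16000.0 ms


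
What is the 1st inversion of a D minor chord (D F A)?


Root position: D F A
1st inversion: move root up an octave
Bass note: F
Notes (bottom to top) = F A D


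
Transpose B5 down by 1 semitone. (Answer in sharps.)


B5: chromatic position 11 in octave 5 → absolute = 5×12 + 11 = 71
Transpose down 1: 71 - 1 = 70
70 = 5×12 + 10 → A# in octave 5
Result = A#5


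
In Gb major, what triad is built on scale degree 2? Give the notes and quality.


Let's work it out.
Gb major scale: Gb Ab Bb Cb Db Eb F
Diatonic triad on degree 2 stacks scale notes 2, 4, 6: Ab Cb Eb
Ab→Cb = 3 semitones; Ab→Eb = 7 semitones → minor triad
= Ab Cb Eb (minor)


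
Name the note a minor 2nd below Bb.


Working:
A 2nd spans 2 letter names, so from B we land on A
A minor 2nd = 1 semitone below Bb
Spell A at that pitch: A
= A


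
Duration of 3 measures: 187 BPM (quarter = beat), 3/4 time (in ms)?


Step by step:
Quarter-note beat duration = 60000 / 187 ms
Beats per measure (3/4) = 3
One measure = 3 × 60000 / 187 = 180000 / 187 ms
3 measures = 3 × 180000 / 187 = 540000 / 187
= 2887.7 ms


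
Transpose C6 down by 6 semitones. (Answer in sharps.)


Let's work it out.
C6: chromatic position 0 in octave 6 → absolute = 6×12 + 0 = 72
Transpose down 6: 72 - 6 = 66
66 = 5×12 + 6 → F# in octave 5
Result = F#5


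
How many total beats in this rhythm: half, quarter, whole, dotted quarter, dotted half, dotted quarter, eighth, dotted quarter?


Solution.
Beat values:
  half = 2 beats
  quarter = 1 beat
  whole = 4 beats
  dotted quarter = 1.5 beats
  dotted half = 3 beats
  dotted quarter = 1.5 beats
  eighth = 0.5 beats
  dotted quarter = 1.5 beats
Sum = 2 + 1 + 4 + 1.5 + 3 + 1.5 + 0.5 + 1.5
= 15 beats


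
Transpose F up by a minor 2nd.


minor 2nd: 2 letter names, 1 semitones
Letter: F + 1 → G
Pitch: F + 1 semitones, spelled as a G → Gb
= Gb


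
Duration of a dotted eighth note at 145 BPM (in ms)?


Solution.
One quarter-note beat = 60000 / BPM = 60000 / 145 ms
Dotted eighth note = 3/4 × quarter note
Duration = 3/4 × 60000 / 145 = 45000 / 145
= 310.3 ms


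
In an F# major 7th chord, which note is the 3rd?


Major 7th chord = root + major 3rd + perfect 5th + major 7th
Seventh chords stack in thirds, so the letter names are F-A-C-E
Root: F#
Major 3rd above F#: A#
Perfect 5th above F#: C#
Major 7th above F#: E#
The 3rd = A#


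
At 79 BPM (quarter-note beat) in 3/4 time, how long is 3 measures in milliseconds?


Solution.
Quarter-note beat duration = 60000 / 79 ms
Beats per measure (3/4) = 3
One measure = 3 × 60000 / 79 = 180000 / 79 ms
3 measures = 3 × 180000 / 79 = 540000 / 79
= 6835.4 ms


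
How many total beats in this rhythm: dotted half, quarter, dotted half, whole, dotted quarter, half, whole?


Beat values:
  dotted half = 3 beats
  quarter = 1 beat
  dotted half = 3 beats
  whole = 4 beats
  dotted quarter = 1.5 beats
  half = 2 beats
  whole = 4 beats
Sum = 3 + 1 + 3 + 4 + 1.5 + 2 + 4
= 18.5 beats


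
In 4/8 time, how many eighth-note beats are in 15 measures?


Working:
Time signature 4/8: the bottom number 8 means the eighth note gets one count
The top number 4 means 4 eighth-note beats per measure
Total = 4 × 15 measures
= 60 eighth-note beats


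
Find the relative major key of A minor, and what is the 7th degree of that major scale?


The relative major shares the key signature and is a minor 3rd above the minor tonic
A minor 3rd above A is C
→ relative major of A minor is C major
C major scale: C D E F G A B
= C major; 7th degree = B


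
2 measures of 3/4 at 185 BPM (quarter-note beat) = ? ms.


Reasoning:
Quarter-note beat duration = 60000 / 185 ms
Beats per measure (3/4) = 3
One measure = 3 × 60000 / 185 = 180000 / 185 ms
2 measures = 2 × 180000 / 185 = 360000 / 185
= 1945.9 ms


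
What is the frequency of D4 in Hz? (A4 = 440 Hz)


Working:
f = 440 × 2^(n/12) where n = semitones from A4
D4: -7 semitones from A4
f = 440 × 2^(-7/12)
f = 293.66 Hz


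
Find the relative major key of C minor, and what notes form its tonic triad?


Step by step:
The relative major shares the key signature and is a minor 3rd above the minor tonic
A minor 3rd above C is Eb
→ relative major of C minor is Eb major
Tonic triad of Eb major = root + major 3rd + perfect 5th = Eb G Bb
= Eb major; triad = Eb G Bb


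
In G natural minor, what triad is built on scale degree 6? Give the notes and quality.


Step by step:
G natural minor scale: G A Bb C D Eb F
Diatonic triad on degree 6 stacks scale notes 6, 1, 3: Eb G Bb
Eb→G = 4 semitones; Eb→Bb = 7 semitones → major triad
= Eb G Bb (major)


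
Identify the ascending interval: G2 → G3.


Letter names: G → G spans 8 letter names → an octave
Semitones: G2 → G3 = 12 half-steps
An octave of 12 semitones is a perfect octave
= perfect octave


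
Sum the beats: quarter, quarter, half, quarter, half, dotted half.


Beat values:
  quarter = 1 beat
  quarter = 1 beat
  half = 2 beats
  quarter = 1 beat
  half = 2 beats
  dotted half = 3 beats
Sum = 1 + 1 + 2 + 1 + 2 + 3
= 10 beats


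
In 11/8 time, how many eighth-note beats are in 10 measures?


Working:
Time signature 11/8: the bottom number 8 means the eighth note gets one count
The top number 11 means 11 eighth-note beats per measure
Total = 11 × 10 measures
= 110 eighth-note beats


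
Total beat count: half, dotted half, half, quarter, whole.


Beat values:
  half = 2 beats
  dotted half = 3 beats
  half = 2 beats
  quarter = 1 beat
  whole = 4 beats
Sum = 2 + 3 + 2 + 1 + 4
= 12 beats


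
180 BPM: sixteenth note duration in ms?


Reasoning:
One quarter-note beat = 60000 / BPM = 60000 / 180 ms
Sixteenth note = 1/4 × quarter note
Duration = 1/4 × 60000 / 180 = 15000 / 180
= 83.3 ms


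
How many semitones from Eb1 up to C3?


Reasoning:
Absolute semitone position = octave×12 + chromatic position
Eb1: 1×12 + 3 = 15
C3: 3×12 + 0 = 36
Difference = 36 - 15 = 21
= 21 semitones


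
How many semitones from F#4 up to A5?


Absolute semitone position = octave×12 + chromatic position
F#4: 4×12 + 6 = 54
A5: 5×12 + 9 = 69
Difference = 69 - 54 = 15
= 15 semitones


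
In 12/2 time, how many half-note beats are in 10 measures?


Time signature 12/2: the bottom number 2 means the half note gets one count
The top number 12 means 12 half-note beats per measure
Total = 12 × 10 measures
= 120 half-note beats


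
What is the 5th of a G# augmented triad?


Augmented triad = root + major 3rd (4 semitones) + augmented 5th (8 semitones)
A triad on G# stacks thirds, so the chord tones use letter names G-B-D
Root: G#
Major 3rd above G#: B#
Augmented 5th above G#: D##
The 5th = D##


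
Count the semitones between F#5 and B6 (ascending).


Step by step:
Absolute semitone position = octave×12 + chromatic position
F#5: 5×12 + 6 = 66
B6: 6×12 + 11 = 83
Difference = 83 - 66 = 17
= 17 semitones


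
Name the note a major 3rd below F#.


Solution.
A 3rd spans 3 letter names, so from F we land on D
A major 3rd = 4 semitones below F#
Spell D at that pitch: D
= D


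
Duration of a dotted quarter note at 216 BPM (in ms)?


One quarter-note beat = 60000 / BPM = 60000 / 216 ms
Dotted quarter note = 3/2 × quarter note
Duration = 3/2 × 60000 / 216 = 90000 / 216
= 416.7 ms


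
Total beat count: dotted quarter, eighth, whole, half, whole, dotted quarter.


Beat values:
  dotted quarter = 1.5 beats
  eighth = 0.5 beats
  whole = 4 beats
  half = 2 beats
  whole = 4 beats
  dotted quarter = 1.5 beats
Sum = 1.5 + 0.5 + 4 + 2 + 4 + 1.5
= 13.5 beats


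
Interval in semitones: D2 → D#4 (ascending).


Working:
Absolute semitone position = octave×12 + chromatic position
D2: 2×12 + 2 = 26
D#4: 4×12 + 3 = 51
Difference = 51 - 26 = 25
= 25 semitones


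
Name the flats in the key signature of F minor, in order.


Flat minor keys: A(0), D(1), G(2), C(3), F(4), Bb(5), Eb(6), Ab(7)
F minor has 4 flats
Order of flats: Bb Eb Ab Db Gb Cb Fb → first 4: Bb, Eb, Ab, Db
= Bb, Eb, Ab, Db


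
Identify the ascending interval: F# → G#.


Solution.
Letter names: F → G spans 2 letter names → a 2nd
Semitones: F# → G# = 2 half-steps
A 2nd of 2 semitones is a major 2nd
= major 2nd


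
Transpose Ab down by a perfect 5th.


perfect 5th: 5 letter names, 7 semitones
Letter: A - 4 → D
Pitch: Ab - 7 semitones, spelled as a D → Db
= Db


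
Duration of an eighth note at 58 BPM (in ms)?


One quarter-note beat = 60000 / BPM = 60000 / 58 ms
Eighth note = 1/2 × quarter note
Duration = 1/2 × 60000 / 58 = 30000 / 58
= 517.2 ms


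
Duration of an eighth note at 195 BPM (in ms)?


Working:
One quarter-note beat = 60000 / BPM = 60000 / 195 ms
Eighth note = 1/2 × quarter note
Duration = 1/2 × 60000 / 195 = 30000 / 195
= 153.8 ms


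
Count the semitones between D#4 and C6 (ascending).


Absolute semitone position = octave×12 + chromatic position
D#4: 4×12 + 3 = 51
C6: 6×12 + 0 = 72
Difference = 72 - 51 = 21
= 21 semitones


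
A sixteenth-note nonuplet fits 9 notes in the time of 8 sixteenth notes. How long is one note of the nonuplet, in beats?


Let's work it out.
Nonuplet: 9 notes occupy the space of 8 sixteenth notes
Space = 8 × 1/4 = 2 beats
Each nonuplet note = 2 / 9 = 2/9 beats
= 2/9 beats


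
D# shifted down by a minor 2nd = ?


Solution.
minor 2nd: 2 letter names, 1 semitones
Letter: D - 1 → C
Pitch: D# - 1 semitones, spelled as a C → C##
= C##


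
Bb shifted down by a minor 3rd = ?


Reasoning:
minor 3rd: 3 letter names, 3 semitones
Letter: B - 2 → G
Pitch: Bb - 3 semitones, spelled as a G → G
= G


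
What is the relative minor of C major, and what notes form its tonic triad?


The relative minor shares the major's key signature and starts on its 6th degree
6th degree = a major 6th above the tonic; a major 6th above C is A
→ relative minor of C major is A minor
Tonic triad of A minor = root + minor 3rd + perfect 5th = A C E
= A minor; triad = A C E


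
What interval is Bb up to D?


Solution.
Letter names: B → D spans 3 letter names → a 3rd
Semitones: Bb → D = 4 half-steps
A 3rd of 4 semitones is a major 3rd
= major 3rd


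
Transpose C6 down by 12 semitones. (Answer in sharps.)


Step by step:
C6: chromatic position 0 in octave 6 → absolute = 6×12 + 0 = 72
Transpose down 12: 72 - 12 = 60
60 = 5×12 + 0 → C in octave 5
Result = C5


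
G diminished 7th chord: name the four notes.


Diminished 7th chord = root + minor 3rd + diminished 5th + diminished 7th
Seventh chords stack in thirds, so the letter names are G-B-D-F
Root: G
Minor 3rd above G: Bb
Diminished 5th above G: Db
Diminished 7th above G: Fb
Chord = G Bb Db Fb


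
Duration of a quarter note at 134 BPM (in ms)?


Working:
One quarter-note beat = 60000 / BPM = 60000 / 134 ms
Duration = 60000 / 134
= 447.8 ms


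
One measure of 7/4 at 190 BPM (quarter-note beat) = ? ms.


Working:
Quarter-note beat duration = 60000 / 190 ms
Beats per measure (7/4) = 7
One measure = 7 × 60000 / 190 = 420000 / 190 ms
= 2210.5 ms


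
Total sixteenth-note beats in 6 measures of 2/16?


Step by step:
Time signature 2/16: the bottom number 16 means the sixteenth note gets one count
The top number 2 means 2 sixteenth-note beats per measure
Total = 2 × 6 measures
= 12 sixteenth-note beats


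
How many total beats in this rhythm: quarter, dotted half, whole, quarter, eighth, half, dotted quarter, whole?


Let's work it out.
Beat values:
  quarter = 1 beat
  dotted half = 3 beats
  whole = 4 beats
  quarter = 1 beat
  eighth = 0.5 beats
  half = 2 beats
  dotted quarter = 1.5 beats
  whole = 4 beats
Sum = 1 + 3 + 4 + 1 + 0.5 + 2 + 1.5 + 4
= 17 beats


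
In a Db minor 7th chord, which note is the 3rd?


Minor 7th chord = root + minor 3rd + perfect 5th + minor 7th
Seventh chords stack in thirds, so the letter names are D-F-A-C
Root: Db
Minor 3rd above Db: Fb
Perfect 5th above Db: Ab
Minor 7th above Db: Cb
The 3rd = Fb


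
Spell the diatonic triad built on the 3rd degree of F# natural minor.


F# natural minor scale: F# G# A B C# D E
Diatonic triad on degree 3 stacks scale notes 3, 5, 7: A C# E
A→C# = 4 semitones; A→E = 7 semitones → major triad
= A C# E (major)


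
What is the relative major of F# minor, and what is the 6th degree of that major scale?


Step by step:
The relative major shares the key signature and is a minor 3rd above the minor tonic
A minor 3rd above F# is A
→ relative major of F# minor is A major
A major scale: A B C# D E F# G#
= A major; 6th degree = F#


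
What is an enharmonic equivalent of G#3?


Reasoning:
Enharmonic notes sound the same pitch but are spelled with different letter names
G# and Ab name the same pitch class
= Ab3


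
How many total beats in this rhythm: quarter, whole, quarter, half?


Beat values:
  quarter = 1 beat
  whole = 4 beats
  quarter = 1 beat
  half = 2 beats
Sum = 1 + 4 + 1 + 2
= 8 beats


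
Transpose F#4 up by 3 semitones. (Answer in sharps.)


Reasoning:
F#4: chromatic position 6 in octave 4 → absolute = 4×12 + 6 = 54
Transpose up 3: 54 + 3 = 57
57 = 4×12 + 9 → A in octave 4
Result = A4


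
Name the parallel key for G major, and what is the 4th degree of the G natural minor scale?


Step by step:
Parallel keys share the same tonic but differ in mode
G major → parallel is G minor
G natural minor scale: G A Bb C D Eb F
= G minor; 4th degree = C


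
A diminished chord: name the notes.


Let's work it out.
Diminished triad = root + minor 3rd (3 semitones) + diminished 5th (6 semitones)
A triad on A stacks thirds, so the chord tones use letter names A-C-E
Root: A
Minor 3rd above A: C
Diminished 5th above A: Eb
Chord = A C Eb


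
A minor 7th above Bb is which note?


Solution.
A 7th spans 7 letter names, so from B we land on A
A minor 7th = 10 semitones above Bb
Spell A at that pitch: Ab
= Ab


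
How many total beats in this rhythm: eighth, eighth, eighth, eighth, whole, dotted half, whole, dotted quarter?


Beat values:
  eighth = 0.5 beats
  eighth = 0.5 beats
  eighth = 0.5 beats
  eighth = 0.5 beats
  whole = 4 beats
  dotted half = 3 beats
  whole = 4 beats
  dotted quarter = 1.5 beats
Sum = 0.5 + 0.5 + 0.5 + 0.5 + 4 + 3 + 4 + 1.5
= 14.5 beats


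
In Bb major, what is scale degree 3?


Reasoning:
Major scale pattern: W-W-H-W-W-W-H (2-2-1-2-2-2-1 semitones)
Starting from Bb:
  Bb + 2 semitones → C
  C + 2 semitones → D
  D + 1 semitone → Eb
  Eb + 2 semitones → F
  F + 2 semitones → G
  G + 2 semitones → A
  A + 1 semitone → Bb
Scale: Bb C D Eb F G A
Degree 3 = D


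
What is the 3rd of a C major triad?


Major triad = root + major 3rd (4 semitones) + perfect 5th (7 semitones)
A triad on C stacks thirds, so the chord tones use letter names C-E-G
Root: C
Major 3rd above C: E
Perfect 5th above C: G
The 3rd = E


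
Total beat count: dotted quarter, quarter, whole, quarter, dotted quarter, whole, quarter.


Beat values:
  dotted quarter = 1.5 beats
  quarter = 1 beat
  whole = 4 beats
  quarter = 1 beat
  dotted quarter = 1.5 beats
  whole = 4 beats
  quarter = 1 beat
Sum = 1.5 + 1 + 4 + 1 + 1.5 + 4 + 1
= 14 beats


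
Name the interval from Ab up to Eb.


Solution.
Letter names: A → E spans 5 letter names → a 5th
Semitones: Ab → Eb = 7 half-steps
A 5th of 7 semitones is a perfect 5th
= perfect 5th


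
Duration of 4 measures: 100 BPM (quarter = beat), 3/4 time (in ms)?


Reasoning:
Quarter-note beat duration = 60000 / 100 ms
Beats per measure (3/4) = 3
One measure = 3 × 60000 / 100 = 180000 / 100 ms
4 measures = 4 × 180000 / 100 = 720000 / 100
= 7200.0 ms


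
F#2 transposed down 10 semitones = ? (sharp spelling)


F#2: chromatic position 6 in octave 2 → absolute = 2×12 + 6 = 30
Transpose down 10: 30 - 10 = 20
20 = 1×12 + 8 → G# in octave 1
Result = G#1


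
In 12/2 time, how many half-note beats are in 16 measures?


Step by step:
Time signature 12/2: the bottom number 2 means the half note gets one count
The top number 12 means 12 half-note beats per measure
Total = 12 × 16 measures
= 192 half-note beats


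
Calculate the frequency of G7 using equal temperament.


Working:
f = 440 × 2^(n/12) where n = semitones from A4
G7: 34 semitones from A4
f = 440 × 2^(34/12)
f = 3135.96 Hz


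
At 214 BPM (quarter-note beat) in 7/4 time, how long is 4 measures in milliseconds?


Solution.
Quarter-note beat duration = 60000 / 214 ms
Beats per measure (7/4) = 7
One measure = 7 × 60000 / 214 = 420000 / 214 ms
4 measures = 4 × 420000 / 214 = 1680000 / 214
= 7850.5 ms


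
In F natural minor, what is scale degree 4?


Solution.
Natural minor scale pattern: W-H-W-W-H-W-W (2-1-2-2-1-2-2 semitones)
Starting from F:
  F + 2 semitones → G
  G + 1 semitone → Ab
  Ab + 2 semitones → Bb
  Bb + 2 semitones → C
  C + 1 semitone → Db
  Db + 2 semitones → Eb
  Eb + 2 semitones → F
Scale: F G Ab Bb C Db Eb
Degree 4 = Bb


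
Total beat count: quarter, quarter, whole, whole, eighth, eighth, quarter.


Reasoning:
Beat values:
  quarter = 1 beat
  quarter = 1 beat
  whole = 4 beats
  whole = 4 beats
  eighth = 0.5 beats
  eighth = 0.5 beats
  quarter = 1 beat
Sum = 1 + 1 + 4 + 4 + 0.5 + 0.5 + 1
= 12 beats


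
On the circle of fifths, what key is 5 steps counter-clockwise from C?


Solution.
Each counter-clockwise step moves down a perfect 5th (= up a perfect 4th)
From C: C → F → Bb → Eb → Ab → Db
= Db


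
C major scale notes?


Major scale pattern: W-W-H-W-W-W-H (2-2-1-2-2-2-1 semitones)
Starting from C:
  C + 2 semitones → D
  D + 2 semitones → E
  E + 1 semitone → F
  F + 2 semitones → G
  G + 2 semitones → A
  A + 2 semitones → B
  B + 1 semitone → C
Scale = C D E F G A B


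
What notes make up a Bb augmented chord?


Augmented triad = root + major 3rd (4 semitones) + augmented 5th (8 semitones)
A triad on Bb stacks thirds, so the chord tones use letter names B-D-F
Root: Bb
Major 3rd above Bb: D
Augmented 5th above Bb: F#
Chord = Bb D F#


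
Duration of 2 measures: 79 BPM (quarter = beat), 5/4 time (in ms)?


Working:
Quarter-note beat duration = 60000 / 79 ms
Beats per measure (5/4) = 5
One measure = 5 × 60000 / 79 = 300000 / 79 ms
2 measures = 2 × 300000 / 79 = 600000 / 79
= 7594.9 ms


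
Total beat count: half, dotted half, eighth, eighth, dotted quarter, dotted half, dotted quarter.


Working:
Beat values:
  half = 2 beats
  dotted half = 3 beats
  eighth = 0.5 beats
  eighth = 0.5 beats
  dotted quarter = 1.5 beats
  dotted half = 3 beats
  dotted quarter = 1.5 beats
Sum = 2 + 3 + 0.5 + 0.5 + 1.5 + 3 + 1.5
= 12 beats


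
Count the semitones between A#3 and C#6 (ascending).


Let's work it out.
Absolute semitone position = octave×12 + chromatic position
A#3: 3×12 + 10 = 46
C#6: 6×12 + 1 = 73
Difference = 73 - 46 = 27
= 27 semitones


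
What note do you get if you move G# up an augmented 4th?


Reasoning:
augmented 4th: 4 letter names, 6 semitones
Letter: G + 3 → C
Pitch: G# + 6 semitones, spelled as a C → C##
= C##


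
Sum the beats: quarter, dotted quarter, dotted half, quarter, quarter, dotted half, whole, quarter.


Solution.
Beat values:
  quarter = 1 beat
  dotted quarter = 1.5 beats
  dotted half = 3 beats
  quarter = 1 beat
  quarter = 1 beat
  dotted half = 3 beats
  whole = 4 beats
  quarter = 1 beat
Sum = 1 + 1.5 + 3 + 1 + 1 + 3 + 4 + 1
= 15.5 beats


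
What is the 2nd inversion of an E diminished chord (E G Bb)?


Reasoning:
Root position: E G Bb
2nd inversion: move root and 3rd up an octave
Bass note: Bb
Notes (bottom to top) = Bb E G


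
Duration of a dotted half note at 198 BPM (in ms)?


One quarter-note beat = 60000 / BPM = 60000 / 198 ms
Dotted half note = 3 × quarter note
Duration = 3 × 60000 / 198 = 180000 / 198
= 909.1 ms


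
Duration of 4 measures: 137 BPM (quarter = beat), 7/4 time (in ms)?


Step by step:
Quarter-note beat duration = 60000 / 137 ms
Beats per measure (7/4) = 7
One measure = 7 × 60000 / 137 = 420000 / 137 ms
4 measures = 4 × 420000 / 137 = 1680000 / 137
= 12262.8 ms


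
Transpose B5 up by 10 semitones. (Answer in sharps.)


B5: chromatic position 11 in octave 5 → absolute = 5×12 + 11 = 71
Transpose up 10: 71 + 10 = 81
81 = 6×12 + 9 → A in octave 6
Result = A6


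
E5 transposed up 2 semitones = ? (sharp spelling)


Working:
E5: chromatic position 4 in octave 5 → absolute = 5×12 + 4 = 64
Transpose up 2: 64 + 2 = 66
66 = 5×12 + 6 → F# in octave 5
Result = F#5


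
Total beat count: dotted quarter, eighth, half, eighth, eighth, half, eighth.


Step by step:
Beat values:
  dotted quarter = 1.5 beats
  eighth = 0.5 beats
  half = 2 beats
  eighth = 0.5 beats
  eighth = 0.5 beats
  half = 2 beats
  eighth = 0.5 beats
Sum = 1.5 + 0.5 + 2 + 0.5 + 0.5 + 2 + 0.5
= 7.5 beats


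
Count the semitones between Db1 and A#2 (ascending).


Step by step:
Absolute semitone position = octave×12 + chromatic position
Db1: 1×12 + 1 = 13
A#2: 2×12 + 10 = 34
Difference = 34 - 13 = 21
= 21 semitones


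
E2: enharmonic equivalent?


Reasoning:
Enharmonic notes sound the same pitch but are spelled with different letter names
E and Fb name the same pitch class
= Fb2


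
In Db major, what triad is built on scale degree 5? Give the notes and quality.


Let's work it out.
Db major scale: Db Eb F Gb Ab Bb C
Diatonic triad on degree 5 stacks scale notes 5, 7, 2: Ab C Eb
Ab→C = 4 semitones; Ab→Eb = 7 semitones → major triad
= Ab C Eb (major)


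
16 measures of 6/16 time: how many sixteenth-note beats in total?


Solution.
Time signature 6/16: the bottom number 16 means the sixteenth note gets one count
The top number 6 means 6 sixteenth-note beats per measure
Total = 6 × 16 measures
= 96 sixteenth-note beats


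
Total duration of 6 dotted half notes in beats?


Let's work it out.
Base half note = 2 beats
Dot 1 adds half the previous value: +1
One dotted half = 2 + 1 = 3
6 of them = 6 × 3 = 18
= 18 beats


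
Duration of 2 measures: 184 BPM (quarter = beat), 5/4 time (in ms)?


Quarter-note beat duration = 60000 / 184 ms
Beats per measure (5/4) = 5
One measure = 5 × 60000 / 184 = 300000 / 184 ms
2 measures = 2 × 300000 / 184 = 600000 / 184
= 3260.9 ms


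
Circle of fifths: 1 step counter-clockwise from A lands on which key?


Each counter-clockwise step moves down a perfect 5th (= up a perfect 4th)
From A: A → D
= D


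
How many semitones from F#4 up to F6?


Let's work it out.
Absolute semitone position = octave×12 + chromatic position
F#4: 4×12 + 6 = 54
F6: 6×12 + 5 = 77
Difference = 77 - 54 = 23
= 23 semitones


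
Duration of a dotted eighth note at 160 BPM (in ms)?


Reasoning:
One quarter-note beat = 60000 / BPM = 60000 / 160 ms
Dotted eighth note = 3/4 × quarter note
Duration = 3/4 × 60000 / 160 = 45000 / 160
= 281.2 ms


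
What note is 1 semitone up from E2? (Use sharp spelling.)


Reasoning:
E2: chromatic position 4 in octave 2 → absolute = 2×12 + 4 = 28
Transpose up 1: 28 + 1 = 29
29 = 2×12 + 5 → F in octave 2
Result = F2


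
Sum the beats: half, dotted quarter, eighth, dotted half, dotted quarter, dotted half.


Solution.
Beat values:
  half = 2 beats
  dotted quarter = 1.5 beats
  eighth = 0.5 beats
  dotted half = 3 beats
  dotted quarter = 1.5 beats
  dotted half = 3 beats
Sum = 2 + 1.5 + 0.5 + 3 + 1.5 + 3
= 11.5 beats


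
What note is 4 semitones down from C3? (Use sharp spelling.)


Solution.
C3: chromatic position 0 in octave 3 → absolute = 3×12 + 0 = 36
Transpose down 4: 36 - 4 = 32
32 = 2×12 + 8 → G# in octave 2
Result = G#2


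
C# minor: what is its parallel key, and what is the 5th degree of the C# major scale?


Solution.
Parallel keys share the same tonic but differ in mode
C# minor → parallel is C# major
C# major scale: C# D# E# F# G# A# B#
= C# major; 5th degree = G#
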